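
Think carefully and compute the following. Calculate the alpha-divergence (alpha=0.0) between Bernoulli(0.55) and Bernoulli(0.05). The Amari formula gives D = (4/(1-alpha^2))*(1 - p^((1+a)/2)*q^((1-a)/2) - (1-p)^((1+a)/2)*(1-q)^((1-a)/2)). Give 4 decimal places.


Amari alpha-divergence:
D = (4/(1-alpha^2))*(1 - p^((1+a)/2)*q^((1-a)/2) - (1-p)^((1+a)/2)*(1-q)^((1-a)/2)).
alpha = 0.0, p = 0.55, q = 0.05.
e1 = (1+alpha)/2 = 0.5, e2 = (1-alpha)/2 = 0.5.
t1 = p^e1 * q^e2 = 0.55^0.5 * 0.05^0.5 = 0.165831.
t2 = (1-p)^e1 * (1-q)^e2 = 0.45^0.5 * 0.95^0.5 = 0.653835.
4/(1-alpha^2) = 4.0.
D = 4.0*(1 - 0.165831 - 0.653835) = 0.7213

0.7213


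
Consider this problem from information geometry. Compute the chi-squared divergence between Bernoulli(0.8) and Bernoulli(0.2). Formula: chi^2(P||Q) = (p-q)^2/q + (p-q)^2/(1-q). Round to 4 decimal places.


Chi-squared divergence between Bernoulli distributions:
chi^2 = (p-q)^2/q + (p-q)^2/(1-q).
p = 0.8, q = 0.2, p-q = 0.6.
(p-q)^2 = 0.36.
term1 = 0.36/0.2 = 1.8.
term2 = 0.36/0.8 = 0.45.
chi^2 = 1.8 + 0.45 = 2.2500

2.2500


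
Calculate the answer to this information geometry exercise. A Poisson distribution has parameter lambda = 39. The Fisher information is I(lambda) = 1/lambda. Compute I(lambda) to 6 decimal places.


Fisher information for Poisson: I(lambda) = 1/lambda.
lambda = 39.
I(lambda) = 1/39 = 0.025641

0.025641


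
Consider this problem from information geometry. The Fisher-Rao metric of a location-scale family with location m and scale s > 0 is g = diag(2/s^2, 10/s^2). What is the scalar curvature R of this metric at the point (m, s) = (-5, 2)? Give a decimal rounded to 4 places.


The metric has the form g = (A dm^2 + B ds^2)/s^2 with A = 2, B = 10.
Substitute u = sqrt(A/B)*m: g = B*(du^2 + ds^2)/s^2, i.e. B times the
Poincare upper half-plane metric, which has constant Gaussian curvature -1.
Scaling a 2D metric by a constant c divides the Gaussian curvature by c,
so K = -1/B = -1/(10) = -0.1000 everywhere (the point (m, s) = (-5, 2) is irrelevant:
the curvature is constant).
Scalar curvature in dimension 2: R = 2K = -2/(10) = -0.2000.

-0.2000


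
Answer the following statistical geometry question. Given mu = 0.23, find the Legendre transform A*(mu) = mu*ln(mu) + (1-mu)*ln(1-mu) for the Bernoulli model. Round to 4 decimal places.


Legendre transform for Bernoulli:
A*(mu) = mu*log(mu) + (1-mu)*log(1-mu).
mu = 0.23, 1-mu = 0.77.
mu*log(mu) = 0.23*log(0.23) = -0.338025.
(1-mu)*log(1-mu) = 0.77*log(0.77) = -0.201251.
A* = -0.338025 + -0.201251 = -0.5393

-0.5393


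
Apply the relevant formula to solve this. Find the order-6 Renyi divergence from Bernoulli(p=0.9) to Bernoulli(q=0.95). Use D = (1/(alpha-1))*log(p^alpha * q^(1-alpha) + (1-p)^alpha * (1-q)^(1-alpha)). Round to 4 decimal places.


Renyi divergence of order alpha between Bernoulli distributions:
D = (1/(alpha-1))*log(p^alpha * q^(1-alpha) + (1-p)^alpha * (1-q)^(1-alpha)).
alpha = 6, p = 0.9, q = 0.95.
p^alpha * q^(1-alpha) = 0.9^6 * 0.95^-5 = 0.686811.
(1-p)^alpha * (1-q)^(1-alpha) = 0.1^6 * 0.05^-5 = 3.2.
sum = 0.686811 + 3.2 = 3.886811.
D = (1/5)*log(3.886811) = 0.2715

0.2715


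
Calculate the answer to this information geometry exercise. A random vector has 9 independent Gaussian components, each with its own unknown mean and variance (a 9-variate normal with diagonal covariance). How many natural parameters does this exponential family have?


Exponential family dimension calculation:
Each univariate normal has two natural parameters (mu/sigma^2 and -1/(2 sigma^2)).
With 9 independent components, dim = 2 * 9 = 18.

18


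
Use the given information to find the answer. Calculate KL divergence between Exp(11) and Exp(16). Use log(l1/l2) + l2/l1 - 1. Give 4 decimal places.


KL divergence for exponential family:
KL = log(l1/l2) + l2/l1 - 1.
log(11/16) = -0.374693.
16/11 = 1.454545.
KL = -0.374693 + 1.454545 - 1 = 0.0799

0.0799


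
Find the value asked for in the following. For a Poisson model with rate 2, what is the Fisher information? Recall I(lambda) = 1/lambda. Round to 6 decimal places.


Fisher information for Poisson: I(lambda) = 1/lambda.
lambda = 2.
I(lambda) = 1/2 = 0.500000

0.500000


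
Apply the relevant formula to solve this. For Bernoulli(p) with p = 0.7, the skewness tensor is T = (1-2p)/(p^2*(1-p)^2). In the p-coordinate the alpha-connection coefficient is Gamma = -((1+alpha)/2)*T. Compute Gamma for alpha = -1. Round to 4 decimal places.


Skewness (Amari-Chentsov) tensor: T = (1-2p)/(p^2*(1-p)^2).
p = 0.7, 1-2p = -0.4, p^2 = 0.49, (1-p)^2 = 0.09.
T = -0.4/(0.49 * 0.09) = -9.070295.
In the p-coordinate, Gamma^(alpha) = Gamma^(0) - (alpha/2)*T with Gamma^(0) = (1/2)*g'(p) = -T/2,
so Gamma^(alpha) = -((1+alpha)/2)*T.
alpha = -1, -(1+alpha)/2 = 0.0.
Gamma = 0.0 * -9.070295 = 0.0000

0.0000


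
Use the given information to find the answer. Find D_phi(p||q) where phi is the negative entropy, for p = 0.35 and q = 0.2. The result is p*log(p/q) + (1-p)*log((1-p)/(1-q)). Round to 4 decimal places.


Bregman divergence with negative entropy generator:
D = p*log(p/q) + (1-p)*log((1-p)/(1-q)).
p = 0.35, q = 0.2.
p*log(p/q) = 0.35*log(0.35/0.2) = 0.195866.
(1-p)*log((1-p)/(1-q)) = 0.65*log(0.65/0.8) = -0.134966.
D = 0.195866 + -0.134966 = 0.0609

0.0609


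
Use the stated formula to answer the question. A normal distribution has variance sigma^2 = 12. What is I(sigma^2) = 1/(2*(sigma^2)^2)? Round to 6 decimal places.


Fisher information for variance: I(sigma^2) = 1/(2*sigma^4).
sigma^2 = 12, so sigma^4 = 144.
I = 1/(2*144) = 1/288 = 0.003472

0.003472


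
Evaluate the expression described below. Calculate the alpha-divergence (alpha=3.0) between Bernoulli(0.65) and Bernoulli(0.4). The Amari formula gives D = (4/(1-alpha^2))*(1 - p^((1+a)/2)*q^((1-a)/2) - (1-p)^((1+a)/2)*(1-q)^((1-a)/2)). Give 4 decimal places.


Amari alpha-divergence:
D = (4/(1-alpha^2))*(1 - p^((1+a)/2)*q^((1-a)/2) - (1-p)^((1+a)/2)*(1-q)^((1-a)/2)).
alpha = 3.0, p = 0.65, q = 0.4.
e1 = (1+alpha)/2 = 2.0, e2 = (1-alpha)/2 = -1.0.
t1 = p^e1 * q^e2 = 0.65^2.0 * 0.4^-1.0 = 1.05625.
t2 = (1-p)^e1 * (1-q)^e2 = 0.35^2.0 * 0.6^-1.0 = 0.204167.
4/(1-alpha^2) = -0.5.
D = -0.5*(1 - 1.05625 - 0.204167) = 0.1302

0.1302


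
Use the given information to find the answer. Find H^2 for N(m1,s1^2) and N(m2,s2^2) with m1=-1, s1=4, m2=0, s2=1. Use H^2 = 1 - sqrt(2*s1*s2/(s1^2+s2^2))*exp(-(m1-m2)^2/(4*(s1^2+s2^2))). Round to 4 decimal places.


Squared Hellinger distance for Gaussians:
H^2 = 1 - sqrt(2*s1*s2/(s1^2+s2^2)) * exp(-(m1-m2)^2/(4*(s1^2+s2^2))).
s1^2 = 16, s2^2 = 1, s1^2+s2^2 = 17.
sqrt(2*4*1/(17)) = 0.685994.
(m1-m2)^2 = (-1)^2 = 1.
exp(-1/(4*17)) = exp(-0.014706) = 0.985402.
H^2 = 1 - 0.685994*0.985402 = 0.3240

0.3240


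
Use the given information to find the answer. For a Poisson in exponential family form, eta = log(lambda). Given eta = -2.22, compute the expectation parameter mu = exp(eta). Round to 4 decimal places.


Expectation parameter for Poisson exponential family:
mu = exp(eta).
eta = -2.22.
mu = exp(-2.22) = 0.1086

0.1086


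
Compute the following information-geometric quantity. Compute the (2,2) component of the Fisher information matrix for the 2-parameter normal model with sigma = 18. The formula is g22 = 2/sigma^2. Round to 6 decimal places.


For the 2-parameter normal family, the Fisher metric has:
  g11 = 1/sigma^2, g22 = 2/sigma^2.
sigma = 18, sigma^2 = 324.
g22 = 0.006173

0.006173


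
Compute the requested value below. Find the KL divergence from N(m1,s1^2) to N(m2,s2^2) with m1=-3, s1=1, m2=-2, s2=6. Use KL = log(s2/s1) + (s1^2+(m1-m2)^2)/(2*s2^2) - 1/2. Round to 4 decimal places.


KL divergence between normal distributions:
KL = log(s2/s1) + (s1^2 + (m1-m2)^2)/(2*s2^2) - 1/2.
log(6/1) = 1.791759.
(1^2 + (-3--2)^2)/(2*6^2) = (1 + 1)/72 = 0.027778.
KL = 1.791759 + 0.027778 - 0.5 = 1.3195

1.3195


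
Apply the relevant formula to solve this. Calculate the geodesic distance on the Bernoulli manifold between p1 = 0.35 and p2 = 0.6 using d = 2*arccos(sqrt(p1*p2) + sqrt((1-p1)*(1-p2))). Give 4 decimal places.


Geodesic distance on Bernoulli manifold:
d(p1,p2) = 2*arccos(sqrt(p1*p2) + sqrt((1-p1)*(1-p2))).
sqrt(p1*p2) = sqrt(0.35*0.6) = 0.458258.
sqrt((1-p1)*(1-p2)) = sqrt(0.65*0.4) = 0.509902.
arg = 0.458258 + 0.509902 = 0.96816.
d = 2*arccos(0.96816) = 0.5061

0.5061


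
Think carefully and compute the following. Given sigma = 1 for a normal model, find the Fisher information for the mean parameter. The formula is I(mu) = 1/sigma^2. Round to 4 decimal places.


The Fisher information for the mean of a normal distribution is I(mu) = 1/sigma^2.
sigma = 1, so sigma^2 = 1.
I(mu) = 1/1 = 1.0000

1.0000


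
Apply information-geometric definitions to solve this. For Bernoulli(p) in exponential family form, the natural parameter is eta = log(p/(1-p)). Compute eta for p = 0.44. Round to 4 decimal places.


Natural parameter for Bernoulli: eta = log(p/(1-p)).
p = 0.44, 1-p = 0.56.
p/(1-p) = 0.785714.
eta = log(0.785714) = -0.2412

-0.2412


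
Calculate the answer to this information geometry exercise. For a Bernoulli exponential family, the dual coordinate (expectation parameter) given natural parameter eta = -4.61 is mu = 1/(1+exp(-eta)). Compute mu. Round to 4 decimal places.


Dual coordinate (expectation parameter) for Bernoulli:
mu = 1/(1+exp(-eta)).
eta = -4.61.
exp(-eta) = exp(4.61) = 100.48415.
mu = 1/(1+100.48415) = 0.0099

0.0099


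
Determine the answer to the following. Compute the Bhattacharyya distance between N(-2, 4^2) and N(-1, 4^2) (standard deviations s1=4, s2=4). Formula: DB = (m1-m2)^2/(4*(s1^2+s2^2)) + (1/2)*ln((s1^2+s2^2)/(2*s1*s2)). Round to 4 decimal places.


Bhattacharyya distance between two Gaussians:
DB = (m1-m2)^2/(4*(s1^2+s2^2)) + (1/2)*ln((s1^2+s2^2)/(2*s1*s2)).
(m1-m2)^2 = (-1)^2 = 1.
s1^2+s2^2 = 16 + 16 = 32.
term1 = 1/128 = 0.007812.
term2 = 0.5*ln(32/32.0) = 0.0.
DB = 0.007812 + 0.0 = 0.0078

0.0078


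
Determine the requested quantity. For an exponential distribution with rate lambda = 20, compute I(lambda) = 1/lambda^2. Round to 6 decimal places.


Fisher information for exponential: I(lambda) = 1/lambda^2.
lambda = 20, lambda^2 = 400.
I = 1/400 = 0.002500

0.002500


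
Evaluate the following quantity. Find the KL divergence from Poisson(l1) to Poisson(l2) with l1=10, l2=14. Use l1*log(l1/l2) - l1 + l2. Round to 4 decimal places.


KL divergence for Poisson:
KL = l1*log(l1/l2) - l1 + l2.
l1 = 10, l2 = 14.
log(10/14) = -0.336472.
l1*log(l1/l2) = 10 * -0.336472 = -3.364722.
KL = -3.364722 - 10 + 14 = 0.6353

0.6353


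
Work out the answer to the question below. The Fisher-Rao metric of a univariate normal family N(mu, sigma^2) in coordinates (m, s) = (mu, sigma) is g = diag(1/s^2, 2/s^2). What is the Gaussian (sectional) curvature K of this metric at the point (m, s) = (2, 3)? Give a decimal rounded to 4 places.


The metric has the form g = (A dm^2 + B ds^2)/s^2 with A = 1, B = 2.
Substitute u = sqrt(A/B)*m: g = B*(du^2 + ds^2)/s^2, i.e. B times the
Poincare upper half-plane metric, which has constant Gaussian curvature -1.
Scaling a 2D metric by a constant c divides the Gaussian curvature by c,
so K = -1/B = -1/(2) = -0.5000 everywhere (the point (m, s) = (2, 3) is irrelevant:
the curvature is constant).
The requested Gaussian curvature is K = -0.5000.

-0.5000


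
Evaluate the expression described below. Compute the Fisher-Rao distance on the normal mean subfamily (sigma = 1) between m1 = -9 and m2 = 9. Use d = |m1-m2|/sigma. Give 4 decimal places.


On the fixed-variance normal subfamily, geodesic distance = |m1-m2|/sigma.
|-9 - 9| = 18.
sigma = 1.
d = 18/1 = 18.0000

18.0000


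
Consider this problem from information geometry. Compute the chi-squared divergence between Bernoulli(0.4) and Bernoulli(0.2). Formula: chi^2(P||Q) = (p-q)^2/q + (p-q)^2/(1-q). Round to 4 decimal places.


Chi-squared divergence between Bernoulli distributions:
chi^2 = (p-q)^2/q + (p-q)^2/(1-q).
p = 0.4, q = 0.2, p-q = 0.2.
(p-q)^2 = 0.04.
term1 = 0.04/0.2 = 0.2.
term2 = 0.04/0.8 = 0.05.
chi^2 = 0.2 + 0.05 = 0.2500

0.2500


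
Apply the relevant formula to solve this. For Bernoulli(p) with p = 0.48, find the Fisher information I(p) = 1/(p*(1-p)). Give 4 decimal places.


For Bernoulli(p), Fisher information is I(p) = 1/(p*(1-p)).
p = 0.48, 1-p = 0.52.
p*(1-p) = 0.2496.
I(p) = 1/0.2496 = 4.0064

4.0064


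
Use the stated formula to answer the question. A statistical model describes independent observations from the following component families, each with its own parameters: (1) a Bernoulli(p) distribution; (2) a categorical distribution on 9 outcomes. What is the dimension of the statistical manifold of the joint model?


The dimension of a statistical manifold equals the number of free
(independent) real parameters of the model. For a product of independent
blocks the parameter counts add.
- Bernoulli (p): 1.
- categorical on 9 outcomes (probabilities sum to 1): 9-1 = 8.
Total = 1 + 8 = 9.
Dimension = 9

9


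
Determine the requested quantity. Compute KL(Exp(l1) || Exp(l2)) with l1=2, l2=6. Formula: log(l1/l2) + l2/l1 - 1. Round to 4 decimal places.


KL divergence for exponential family:
KL = log(l1/l2) + l2/l1 - 1.
log(2/6) = -1.098612.
6/2 = 3.0.
KL = -1.098612 + 3.0 - 1 = 0.9014

0.9014


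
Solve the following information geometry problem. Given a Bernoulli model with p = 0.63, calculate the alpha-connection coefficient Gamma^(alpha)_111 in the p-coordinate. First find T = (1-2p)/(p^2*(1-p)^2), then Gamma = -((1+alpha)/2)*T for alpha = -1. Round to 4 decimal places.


Skewness (Amari-Chentsov) tensor: T = (1-2p)/(p^2*(1-p)^2).
p = 0.63, 1-2p = -0.26, p^2 = 0.3969, (1-p)^2 = 0.1369.
T = -0.26/(0.3969 * 0.1369) = -4.785076.
In the p-coordinate, Gamma^(alpha) = Gamma^(0) - (alpha/2)*T with Gamma^(0) = (1/2)*g'(p) = -T/2,
so Gamma^(alpha) = -((1+alpha)/2)*T.
alpha = -1, -(1+alpha)/2 = 0.0.
Gamma = 0.0 * -4.785076 = 0.0000

0.0000


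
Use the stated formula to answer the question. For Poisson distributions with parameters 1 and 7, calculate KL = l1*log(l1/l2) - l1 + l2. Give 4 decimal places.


KL divergence for Poisson:
KL = l1*log(l1/l2) - l1 + l2.
l1 = 1, l2 = 7.
log(1/7) = -1.94591.
l1*log(l1/l2) = 1 * -1.94591 = -1.94591.
KL = -1.94591 - 1 + 7 = 4.0541

4.0541


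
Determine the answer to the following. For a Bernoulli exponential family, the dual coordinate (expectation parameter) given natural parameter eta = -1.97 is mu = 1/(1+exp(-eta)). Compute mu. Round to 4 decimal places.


Dual coordinate (expectation parameter) for Bernoulli:
mu = 1/(1+exp(-eta)).
eta = -1.97.
exp(-eta) = exp(1.97) = 7.170676.
mu = 1/(1+7.170676) = 0.1224

0.1224


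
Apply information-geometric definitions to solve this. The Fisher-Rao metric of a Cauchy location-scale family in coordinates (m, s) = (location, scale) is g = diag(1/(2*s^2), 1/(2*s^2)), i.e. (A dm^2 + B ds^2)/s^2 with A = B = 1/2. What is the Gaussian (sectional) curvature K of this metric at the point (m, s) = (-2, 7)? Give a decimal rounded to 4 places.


The metric has the form g = (A dm^2 + B ds^2)/s^2 with A = 1/2, B = 1/2.
Substitute u = sqrt(A/B)*m: g = B*(du^2 + ds^2)/s^2, i.e. B times the
Poincare upper half-plane metric, which has constant Gaussian curvature -1.
Scaling a 2D metric by a constant c divides the Gaussian curvature by c,
so K = -1/B = -1/(1/2) = -2.0000 everywhere (the point (m, s) = (-2, 7) is irrelevant:
the curvature is constant).
The requested Gaussian curvature is K = -2.0000.

-2.0000


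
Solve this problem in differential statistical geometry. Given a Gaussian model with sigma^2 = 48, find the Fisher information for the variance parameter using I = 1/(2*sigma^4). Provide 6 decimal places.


Fisher information for variance: I(sigma^2) = 1/(2*sigma^4).
sigma^2 = 48, so sigma^4 = 2304.
I = 1/(2*2304) = 1/4608 = 0.000217

0.000217


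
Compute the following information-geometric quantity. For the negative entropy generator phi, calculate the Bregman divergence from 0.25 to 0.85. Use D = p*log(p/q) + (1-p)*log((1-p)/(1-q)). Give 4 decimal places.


Bregman divergence with negative entropy generator:
D = p*log(p/q) + (1-p)*log((1-p)/(1-q)).
p = 0.25, q = 0.85.
p*log(p/q) = 0.25*log(0.25/0.85) = -0.305944.
(1-p)*log((1-p)/(1-q)) = 0.75*log(0.75/0.15) = 1.207078.
D = -0.305944 + 1.207078 = 0.9011

0.9011


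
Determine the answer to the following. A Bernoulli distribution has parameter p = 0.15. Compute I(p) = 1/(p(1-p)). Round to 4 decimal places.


For Bernoulli(p), Fisher information is I(p) = 1/(p*(1-p)).
p = 0.15, 1-p = 0.85.
p*(1-p) = 0.1275.
I(p) = 1/0.1275 = 7.8431

7.8431


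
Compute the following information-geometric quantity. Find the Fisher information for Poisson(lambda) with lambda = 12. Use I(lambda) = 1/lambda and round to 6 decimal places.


Fisher information for Poisson: I(lambda) = 1/lambda.
lambda = 12.
I(lambda) = 1/12 = 0.083333

0.083333


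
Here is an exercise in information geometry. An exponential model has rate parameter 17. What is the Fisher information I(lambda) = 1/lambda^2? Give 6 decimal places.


Fisher information for exponential: I(lambda) = 1/lambda^2.
lambda = 17, lambda^2 = 289.
I = 1/289 = 0.003460

0.003460


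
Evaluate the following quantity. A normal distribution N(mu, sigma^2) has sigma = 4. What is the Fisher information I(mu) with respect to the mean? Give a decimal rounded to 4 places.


The Fisher information for the mean of a normal distribution is I(mu) = 1/sigma^2.
sigma = 4, so sigma^2 = 16.
I(mu) = 1/16 = 0.0625

0.0625


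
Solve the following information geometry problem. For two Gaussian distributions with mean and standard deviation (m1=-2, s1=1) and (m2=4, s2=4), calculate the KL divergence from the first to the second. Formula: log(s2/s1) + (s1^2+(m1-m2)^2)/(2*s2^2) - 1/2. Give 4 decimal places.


KL divergence between normal distributions:
KL = log(s2/s1) + (s1^2 + (m1-m2)^2)/(2*s2^2) - 1/2.
log(4/1) = 1.386294.
(1^2 + (-2-4)^2)/(2*4^2) = (1 + 36)/32 = 1.15625.
KL = 1.386294 + 1.15625 - 0.5 = 2.0425

2.0425


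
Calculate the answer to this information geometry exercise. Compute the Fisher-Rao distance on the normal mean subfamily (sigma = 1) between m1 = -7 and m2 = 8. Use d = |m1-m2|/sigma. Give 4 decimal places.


On the fixed-variance normal subfamily, geodesic distance = |m1-m2|/sigma.
|-7 - 8| = 15.
sigma = 1.
d = 15/1 = 15.0000

15.0000


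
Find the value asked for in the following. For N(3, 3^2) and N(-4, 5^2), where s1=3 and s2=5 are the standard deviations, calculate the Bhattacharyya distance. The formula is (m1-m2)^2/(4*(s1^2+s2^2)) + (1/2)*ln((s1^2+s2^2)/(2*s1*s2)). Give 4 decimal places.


Bhattacharyya distance between two Gaussians:
DB = (m1-m2)^2/(4*(s1^2+s2^2)) + (1/2)*ln((s1^2+s2^2)/(2*s1*s2)).
(m1-m2)^2 = (7)^2 = 49.
s1^2+s2^2 = 9 + 25 = 34.
term1 = 49/136 = 0.360294.
term2 = 0.5*ln(34/30.0) = 0.062582.
DB = 0.360294 + 0.062582 = 0.4229

0.4229


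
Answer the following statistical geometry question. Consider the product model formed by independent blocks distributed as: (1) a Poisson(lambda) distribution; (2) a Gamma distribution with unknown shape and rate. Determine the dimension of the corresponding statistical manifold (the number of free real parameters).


The dimension of a statistical manifold equals the number of free
(independent) real parameters of the model. For a product of independent
blocks the parameter counts add.
- Poisson (lambda): 1.
- Gamma (shape, rate): 2.
Total = 1 + 2 = 3.
Dimension = 3

3


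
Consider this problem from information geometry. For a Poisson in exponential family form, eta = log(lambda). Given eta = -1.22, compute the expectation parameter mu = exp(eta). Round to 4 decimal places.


Expectation parameter for Poisson exponential family:
mu = exp(eta).
eta = -1.22.
mu = exp(-1.22) = 0.2952

0.2952


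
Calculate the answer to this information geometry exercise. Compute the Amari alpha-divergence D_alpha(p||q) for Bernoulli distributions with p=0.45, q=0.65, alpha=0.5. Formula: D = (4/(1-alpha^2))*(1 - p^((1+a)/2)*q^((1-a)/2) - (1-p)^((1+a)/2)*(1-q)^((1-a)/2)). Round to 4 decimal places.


Amari alpha-divergence:
D = (4/(1-alpha^2))*(1 - p^((1+a)/2)*q^((1-a)/2) - (1-p)^((1+a)/2)*(1-q)^((1-a)/2)).
alpha = 0.5, p = 0.45, q = 0.65.
e1 = (1+alpha)/2 = 0.75, e2 = (1-alpha)/2 = 0.25.
t1 = p^e1 * q^e2 = 0.45^0.75 * 0.65^0.25 = 0.49333.
t2 = (1-p)^e1 * (1-q)^e2 = 0.55^0.75 * 0.35^0.25 = 0.491235.
4/(1-alpha^2) = 5.333333.
D = 5.333333*(1 - 0.49333 - 0.491235) = 0.0823

0.0823


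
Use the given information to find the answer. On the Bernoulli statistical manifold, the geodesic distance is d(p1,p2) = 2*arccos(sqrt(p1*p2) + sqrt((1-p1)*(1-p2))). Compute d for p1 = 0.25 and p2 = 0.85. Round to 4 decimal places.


Geodesic distance on Bernoulli manifold:
d(p1,p2) = 2*arccos(sqrt(p1*p2) + sqrt((1-p1)*(1-p2))).
sqrt(p1*p2) = sqrt(0.25*0.85) = 0.460977.
sqrt((1-p1)*(1-p2)) = sqrt(0.75*0.15) = 0.33541.
arg = 0.460977 + 0.33541 = 0.796387.
d = 2*arccos(0.796387) = 1.2990

1.2990


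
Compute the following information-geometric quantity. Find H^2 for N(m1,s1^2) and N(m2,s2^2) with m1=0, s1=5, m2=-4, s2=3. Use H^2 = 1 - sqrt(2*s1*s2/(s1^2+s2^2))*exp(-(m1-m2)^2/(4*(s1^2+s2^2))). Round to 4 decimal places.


Squared Hellinger distance for Gaussians:
H^2 = 1 - sqrt(2*s1*s2/(s1^2+s2^2)) * exp(-(m1-m2)^2/(4*(s1^2+s2^2))).
s1^2 = 25, s2^2 = 9, s1^2+s2^2 = 34.
sqrt(2*5*3/(34)) = 0.939336.
(m1-m2)^2 = (4)^2 = 16.
exp(-16/(4*34)) = exp(-0.117647) = 0.88901.
H^2 = 1 - 0.939336*0.88901 = 0.1649

0.1649


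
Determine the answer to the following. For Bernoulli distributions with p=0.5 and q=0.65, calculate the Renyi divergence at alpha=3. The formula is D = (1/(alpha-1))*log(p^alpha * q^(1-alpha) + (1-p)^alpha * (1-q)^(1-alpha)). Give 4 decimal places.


Renyi divergence of order alpha between Bernoulli distributions:
D = (1/(alpha-1))*log(p^alpha * q^(1-alpha) + (1-p)^alpha * (1-q)^(1-alpha)).
alpha = 3, p = 0.5, q = 0.65.
p^alpha * q^(1-alpha) = 0.5^3 * 0.65^-2 = 0.295858.
(1-p)^alpha * (1-q)^(1-alpha) = 0.5^3 * 0.35^-2 = 1.020408.
sum = 0.295858 + 1.020408 = 1.316266.
D = (1/2)*log(1.316266) = 0.1374

0.1374


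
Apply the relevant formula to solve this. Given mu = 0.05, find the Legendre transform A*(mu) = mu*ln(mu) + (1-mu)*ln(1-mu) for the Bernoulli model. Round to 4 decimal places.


Legendre transform for Bernoulli:
A*(mu) = mu*log(mu) + (1-mu)*log(1-mu).
mu = 0.05, 1-mu = 0.95.
mu*log(mu) = 0.05*log(0.05) = -0.149787.
(1-mu)*log(1-mu) = 0.95*log(0.95) = -0.048729.
A* = -0.149787 + -0.048729 = -0.1985

-0.1985


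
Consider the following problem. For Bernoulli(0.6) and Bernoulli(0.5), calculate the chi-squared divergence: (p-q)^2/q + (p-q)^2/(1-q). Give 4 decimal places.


Chi-squared divergence between Bernoulli distributions:
chi^2 = (p-q)^2/q + (p-q)^2/(1-q).
p = 0.6, q = 0.5, p-q = 0.1.
(p-q)^2 = 0.01.
term1 = 0.01/0.5 = 0.02.
term2 = 0.01/0.5 = 0.02.
chi^2 = 0.02 + 0.02 = 0.0400

0.0400


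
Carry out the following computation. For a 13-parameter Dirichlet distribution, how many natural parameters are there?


Exponential family dimension calculation:
Dirichlet with 13 components has 13 natural parameters.

13


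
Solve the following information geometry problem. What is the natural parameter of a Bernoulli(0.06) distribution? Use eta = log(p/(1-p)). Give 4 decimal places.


Natural parameter for Bernoulli: eta = log(p/(1-p)).
p = 0.06, 1-p = 0.94.
p/(1-p) = 0.06383.
eta = log(0.06383) = -2.7515

-2.7515


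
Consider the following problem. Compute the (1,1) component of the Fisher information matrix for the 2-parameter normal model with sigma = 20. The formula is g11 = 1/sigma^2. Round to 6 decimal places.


For the 2-parameter normal family, the Fisher metric has:
  g11 = 1/sigma^2, g22 = 2/sigma^2.
sigma = 20, sigma^2 = 400.
g11 = 0.002500

0.002500


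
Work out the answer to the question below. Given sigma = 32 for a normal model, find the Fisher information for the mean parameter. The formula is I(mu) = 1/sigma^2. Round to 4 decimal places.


The Fisher information for the mean of a normal distribution is I(mu) = 1/sigma^2.
sigma = 32, so sigma^2 = 1024.
I(mu) = 1/1024 = 0.0010

0.0010


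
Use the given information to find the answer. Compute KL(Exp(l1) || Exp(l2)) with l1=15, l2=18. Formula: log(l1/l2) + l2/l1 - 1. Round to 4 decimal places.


KL divergence for exponential family:
KL = log(l1/l2) + l2/l1 - 1.
log(15/18) = -0.182322.
18/15 = 1.2.
KL = -0.182322 + 1.2 - 1 = 0.0177

0.0177


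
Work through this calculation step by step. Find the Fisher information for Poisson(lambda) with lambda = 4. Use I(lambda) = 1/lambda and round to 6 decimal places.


Fisher information for Poisson: I(lambda) = 1/lambda.
lambda = 4.
I(lambda) = 1/4 = 0.250000

0.250000


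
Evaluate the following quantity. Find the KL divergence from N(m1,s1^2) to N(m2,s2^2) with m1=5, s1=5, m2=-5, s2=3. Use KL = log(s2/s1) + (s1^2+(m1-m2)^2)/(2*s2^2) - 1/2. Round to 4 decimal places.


KL divergence between normal distributions:
KL = log(s2/s1) + (s1^2 + (m1-m2)^2)/(2*s2^2) - 1/2.
log(3/5) = -0.510826.
(5^2 + (5--5)^2)/(2*3^2) = (25 + 100)/18 = 6.944444.
KL = -0.510826 + 6.944444 - 0.5 = 5.9336

5.9336


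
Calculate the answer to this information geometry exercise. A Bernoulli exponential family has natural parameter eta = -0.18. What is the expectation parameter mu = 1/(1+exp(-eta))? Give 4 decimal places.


Dual coordinate (expectation parameter) for Bernoulli:
mu = 1/(1+exp(-eta)).
eta = -0.18.
exp(-eta) = exp(0.18) = 1.197217.
mu = 1/(1+1.197217) = 0.4551

0.4551


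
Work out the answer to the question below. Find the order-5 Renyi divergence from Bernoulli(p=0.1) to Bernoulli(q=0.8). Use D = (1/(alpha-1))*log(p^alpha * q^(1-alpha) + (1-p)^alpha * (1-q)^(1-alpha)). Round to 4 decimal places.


Renyi divergence of order alpha between Bernoulli distributions:
D = (1/(alpha-1))*log(p^alpha * q^(1-alpha) + (1-p)^alpha * (1-q)^(1-alpha)).
alpha = 5, p = 0.1, q = 0.8.
p^alpha * q^(1-alpha) = 0.1^5 * 0.8^-4 = 2.4e-05.
(1-p)^alpha * (1-q)^(1-alpha) = 0.9^5 * 0.2^-4 = 369.05625.
sum = 2.4e-05 + 369.05625 = 369.056274.
D = (1/4)*log(369.056274) = 1.4777

1.4777


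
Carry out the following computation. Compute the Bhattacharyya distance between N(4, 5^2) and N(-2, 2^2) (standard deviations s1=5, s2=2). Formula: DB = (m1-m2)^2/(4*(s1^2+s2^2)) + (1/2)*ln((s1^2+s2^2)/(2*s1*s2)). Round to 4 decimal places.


Bhattacharyya distance between two Gaussians:
DB = (m1-m2)^2/(4*(s1^2+s2^2)) + (1/2)*ln((s1^2+s2^2)/(2*s1*s2)).
(m1-m2)^2 = (6)^2 = 36.
s1^2+s2^2 = 25 + 4 = 29.
term1 = 36/116 = 0.310345.
term2 = 0.5*ln(29/20.0) = 0.185782.
DB = 0.310345 + 0.185782 = 0.4961

0.4961


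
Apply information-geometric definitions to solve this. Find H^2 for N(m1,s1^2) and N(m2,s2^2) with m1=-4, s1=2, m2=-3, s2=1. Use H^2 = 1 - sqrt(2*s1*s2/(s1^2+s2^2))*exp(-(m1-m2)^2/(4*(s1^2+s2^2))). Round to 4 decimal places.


Squared Hellinger distance for Gaussians:
H^2 = 1 - sqrt(2*s1*s2/(s1^2+s2^2)) * exp(-(m1-m2)^2/(4*(s1^2+s2^2))).
s1^2 = 4, s2^2 = 1, s1^2+s2^2 = 5.
sqrt(2*2*1/(5)) = 0.894427.
(m1-m2)^2 = (-1)^2 = 1.
exp(-1/(4*5)) = exp(-0.05) = 0.951229.
H^2 = 1 - 0.894427*0.951229 = 0.1492

0.1492


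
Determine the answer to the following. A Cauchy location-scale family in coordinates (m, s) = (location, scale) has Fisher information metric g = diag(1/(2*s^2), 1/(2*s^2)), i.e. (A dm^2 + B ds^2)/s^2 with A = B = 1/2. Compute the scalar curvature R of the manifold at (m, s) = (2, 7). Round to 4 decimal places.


The metric has the form g = (A dm^2 + B ds^2)/s^2 with A = 1/2, B = 1/2.
Substitute u = sqrt(A/B)*m: g = B*(du^2 + ds^2)/s^2, i.e. B times the
Poincare upper half-plane metric, which has constant Gaussian curvature -1.
Scaling a 2D metric by a constant c divides the Gaussian curvature by c,
so K = -1/B = -1/(1/2) = -2.0000 everywhere (the point (m, s) = (2, 7) is irrelevant:
the curvature is constant).
Scalar curvature in dimension 2: R = 2K = -2/(1/2) = -4.0000.

-4.0000


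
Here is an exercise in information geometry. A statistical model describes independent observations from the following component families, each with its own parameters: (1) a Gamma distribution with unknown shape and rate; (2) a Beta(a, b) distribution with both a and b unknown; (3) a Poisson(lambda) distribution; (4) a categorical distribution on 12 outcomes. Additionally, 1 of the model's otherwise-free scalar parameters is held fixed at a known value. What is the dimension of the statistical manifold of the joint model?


The dimension of a statistical manifold equals the number of free
(independent) real parameters of the model. For a product of independent
blocks the parameter counts add.
- Gamma (shape, rate): 2.
- Beta (a, b): 2.
- Poisson (lambda): 1.
- categorical on 12 outcomes (probabilities sum to 1): 12-1 = 11.
Total = 2 + 2 + 1 + 11 = 16.
1 parameter(s) fixed at known values: 16 - 1 = 15.
Dimension = 15

15


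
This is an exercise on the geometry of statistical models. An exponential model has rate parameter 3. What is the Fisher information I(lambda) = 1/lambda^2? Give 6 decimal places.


Fisher information for exponential: I(lambda) = 1/lambda^2.
lambda = 3, lambda^2 = 9.
I = 1/9 = 0.111111

0.111111


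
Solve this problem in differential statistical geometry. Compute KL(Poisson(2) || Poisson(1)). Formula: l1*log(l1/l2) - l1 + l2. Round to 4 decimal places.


KL divergence for Poisson:
KL = l1*log(l1/l2) - l1 + l2.
l1 = 2, l2 = 1.
log(2/1) = 0.693147.
l1*log(l1/l2) = 2 * 0.693147 = 1.386294.
KL = 1.386294 - 2 + 1 = 0.3863

0.3863


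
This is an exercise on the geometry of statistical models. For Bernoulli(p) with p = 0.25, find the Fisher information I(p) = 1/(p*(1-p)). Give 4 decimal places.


For Bernoulli(p), Fisher information is I(p) = 1/(p*(1-p)).
p = 0.25, 1-p = 0.75.
p*(1-p) = 0.1875.
I(p) = 1/0.1875 = 5.3333

5.3333


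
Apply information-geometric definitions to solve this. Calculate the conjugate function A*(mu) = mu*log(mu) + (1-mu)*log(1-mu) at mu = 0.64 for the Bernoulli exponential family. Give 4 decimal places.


Legendre transform for Bernoulli:
A*(mu) = mu*log(mu) + (1-mu)*log(1-mu).
mu = 0.64, 1-mu = 0.36.
mu*log(mu) = 0.64*log(0.64) = -0.285624.
(1-mu)*log(1-mu) = 0.36*log(0.36) = -0.367794.
A* = -0.285624 + -0.367794 = -0.6534

-0.6534


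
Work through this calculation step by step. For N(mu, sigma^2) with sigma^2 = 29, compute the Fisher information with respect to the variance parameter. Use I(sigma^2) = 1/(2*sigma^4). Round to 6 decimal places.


Fisher information for variance: I(sigma^2) = 1/(2*sigma^4).
sigma^2 = 29, so sigma^4 = 841.
I = 1/(2*841) = 1/1682 = 0.000595

0.000595


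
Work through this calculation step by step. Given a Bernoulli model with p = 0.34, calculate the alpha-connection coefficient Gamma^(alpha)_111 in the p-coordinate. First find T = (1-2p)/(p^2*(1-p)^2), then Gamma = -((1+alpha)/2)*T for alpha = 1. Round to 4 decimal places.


Skewness (Amari-Chentsov) tensor: T = (1-2p)/(p^2*(1-p)^2).
p = 0.34, 1-2p = 0.32, p^2 = 0.1156, (1-p)^2 = 0.4356.
T = 0.32/(0.1156 * 0.4356) = 6.354835.
In the p-coordinate, Gamma^(alpha) = Gamma^(0) - (alpha/2)*T with Gamma^(0) = (1/2)*g'(p) = -T/2,
so Gamma^(alpha) = -((1+alpha)/2)*T.
alpha = 1, -(1+alpha)/2 = -1.0.
Gamma = -1.0 * 6.354835 = -6.3548

-6.3548


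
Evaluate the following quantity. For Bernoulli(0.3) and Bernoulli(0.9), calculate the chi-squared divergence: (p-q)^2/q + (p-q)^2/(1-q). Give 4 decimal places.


Chi-squared divergence between Bernoulli distributions:
chi^2 = (p-q)^2/q + (p-q)^2/(1-q).
p = 0.3, q = 0.9, p-q = -0.6.
(p-q)^2 = 0.36.
term1 = 0.36/0.9 = 0.4.
term2 = 0.36/0.1 = 3.6.
chi^2 = 0.4 + 3.6 = 4.0000

4.0000


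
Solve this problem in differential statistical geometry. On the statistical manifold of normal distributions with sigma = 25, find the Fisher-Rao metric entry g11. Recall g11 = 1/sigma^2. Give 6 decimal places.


For the 2-parameter normal family, the Fisher metric has:
  g11 = 1/sigma^2, g22 = 2/sigma^2.
sigma = 25, sigma^2 = 625.
g11 = 0.001600

0.001600


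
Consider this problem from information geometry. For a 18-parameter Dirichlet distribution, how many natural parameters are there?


Exponential family dimension calculation:
Dirichlet with 18 components has 18 natural parameters.

18


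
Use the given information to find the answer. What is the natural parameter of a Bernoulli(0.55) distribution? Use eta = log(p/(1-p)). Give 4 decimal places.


Natural parameter for Bernoulli: eta = log(p/(1-p)).
p = 0.55, 1-p = 0.45.
p/(1-p) = 1.222222.
eta = log(1.222222) = 0.2007

0.2007


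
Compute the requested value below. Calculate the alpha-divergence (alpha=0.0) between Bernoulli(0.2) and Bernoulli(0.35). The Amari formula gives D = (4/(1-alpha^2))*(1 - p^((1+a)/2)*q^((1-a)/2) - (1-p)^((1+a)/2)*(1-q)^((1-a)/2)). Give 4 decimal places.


Amari alpha-divergence:
D = (4/(1-alpha^2))*(1 - p^((1+a)/2)*q^((1-a)/2) - (1-p)^((1+a)/2)*(1-q)^((1-a)/2)).
alpha = 0.0, p = 0.2, q = 0.35.
e1 = (1+alpha)/2 = 0.5, e2 = (1-alpha)/2 = 0.5.
t1 = p^e1 * q^e2 = 0.2^0.5 * 0.35^0.5 = 0.264575.
t2 = (1-p)^e1 * (1-q)^e2 = 0.8^0.5 * 0.65^0.5 = 0.72111.
4/(1-alpha^2) = 4.0.
D = 4.0*(1 - 0.264575 - 0.72111) = 0.0573

0.0573


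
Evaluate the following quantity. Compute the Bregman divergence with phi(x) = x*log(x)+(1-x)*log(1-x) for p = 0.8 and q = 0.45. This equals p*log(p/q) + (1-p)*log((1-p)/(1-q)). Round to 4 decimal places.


Bregman divergence with negative entropy generator:
D = p*log(p/q) + (1-p)*log((1-p)/(1-q)).
p = 0.8, q = 0.45.
p*log(p/q) = 0.8*log(0.8/0.45) = 0.460291.
(1-p)*log((1-p)/(1-q)) = 0.2*log(0.2/0.55) = -0.20232.
D = 0.460291 + -0.20232 = 0.2580

0.2580


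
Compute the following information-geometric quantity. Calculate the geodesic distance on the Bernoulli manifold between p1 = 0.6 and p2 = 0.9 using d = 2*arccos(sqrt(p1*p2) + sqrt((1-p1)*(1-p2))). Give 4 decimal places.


Geodesic distance on Bernoulli manifold:
d(p1,p2) = 2*arccos(sqrt(p1*p2) + sqrt((1-p1)*(1-p2))).
sqrt(p1*p2) = sqrt(0.6*0.9) = 0.734847.
sqrt((1-p1)*(1-p2)) = sqrt(0.4*0.1) = 0.2.
arg = 0.734847 + 0.2 = 0.934847.
d = 2*arccos(0.934847) = 0.7259

0.7259


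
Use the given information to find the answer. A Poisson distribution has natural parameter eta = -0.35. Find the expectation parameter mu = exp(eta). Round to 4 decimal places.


Expectation parameter for Poisson exponential family:
mu = exp(eta).
eta = -0.35.
mu = exp(-0.35) = 0.7047

0.7047


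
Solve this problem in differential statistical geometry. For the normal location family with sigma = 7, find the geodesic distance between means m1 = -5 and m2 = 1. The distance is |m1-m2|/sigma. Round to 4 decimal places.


On the fixed-variance normal subfamily, geodesic distance = |m1-m2|/sigma.
|-5 - 1| = 6.
sigma = 7.
d = 6/7 = 0.8571

0.8571


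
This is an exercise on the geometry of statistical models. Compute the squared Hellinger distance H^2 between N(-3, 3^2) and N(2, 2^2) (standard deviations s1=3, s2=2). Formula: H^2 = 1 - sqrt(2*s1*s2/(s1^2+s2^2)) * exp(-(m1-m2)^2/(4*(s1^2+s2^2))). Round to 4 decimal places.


Squared Hellinger distance for Gaussians:
H^2 = 1 - sqrt(2*s1*s2/(s1^2+s2^2)) * exp(-(m1-m2)^2/(4*(s1^2+s2^2))).
s1^2 = 9, s2^2 = 4, s1^2+s2^2 = 13.
sqrt(2*3*2/(13)) = 0.960769.
(m1-m2)^2 = (-5)^2 = 25.
exp(-25/(4*13)) = exp(-0.480769) = 0.618308.
H^2 = 1 - 0.960769*0.618308 = 0.4059

0.4059


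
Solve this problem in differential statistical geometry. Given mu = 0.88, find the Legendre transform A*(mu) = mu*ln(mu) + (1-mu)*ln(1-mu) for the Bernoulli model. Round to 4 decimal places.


Legendre transform for Bernoulli:
A*(mu) = mu*log(mu) + (1-mu)*log(1-mu).
mu = 0.88, 1-mu = 0.12.
mu*log(mu) = 0.88*log(0.88) = -0.112493.
(1-mu)*log(1-mu) = 0.12*log(0.12) = -0.254432.
A* = -0.112493 + -0.254432 = -0.3669

-0.3669


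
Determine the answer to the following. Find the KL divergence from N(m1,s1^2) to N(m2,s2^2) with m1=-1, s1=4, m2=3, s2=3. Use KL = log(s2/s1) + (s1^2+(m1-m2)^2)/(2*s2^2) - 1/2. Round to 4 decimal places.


KL divergence between normal distributions:
KL = log(s2/s1) + (s1^2 + (m1-m2)^2)/(2*s2^2) - 1/2.
log(3/4) = -0.287682.
(4^2 + (-1-3)^2)/(2*3^2) = (16 + 16)/18 = 1.777778.
KL = -0.287682 + 1.777778 - 0.5 = 0.9901

0.9901


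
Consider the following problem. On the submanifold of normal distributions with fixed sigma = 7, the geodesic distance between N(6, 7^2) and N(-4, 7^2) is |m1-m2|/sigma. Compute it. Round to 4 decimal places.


On the fixed-variance normal subfamily, geodesic distance = |m1-m2|/sigma.
|6 - -4| = 10.
sigma = 7.
d = 10/7 = 1.4286

1.4286


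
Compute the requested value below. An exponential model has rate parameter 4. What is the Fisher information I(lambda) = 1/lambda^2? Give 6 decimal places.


Fisher information for exponential: I(lambda) = 1/lambda^2.
lambda = 4, lambda^2 = 16.
I = 1/16 = 0.062500

0.062500


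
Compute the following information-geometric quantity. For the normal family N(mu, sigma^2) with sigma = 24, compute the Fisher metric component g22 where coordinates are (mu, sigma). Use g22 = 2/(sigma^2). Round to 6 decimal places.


For the 2-parameter normal family, the Fisher metric has:
  g11 = 1/sigma^2, g22 = 2/sigma^2.
sigma = 24, sigma^2 = 576.
g22 = 0.003472

0.003472


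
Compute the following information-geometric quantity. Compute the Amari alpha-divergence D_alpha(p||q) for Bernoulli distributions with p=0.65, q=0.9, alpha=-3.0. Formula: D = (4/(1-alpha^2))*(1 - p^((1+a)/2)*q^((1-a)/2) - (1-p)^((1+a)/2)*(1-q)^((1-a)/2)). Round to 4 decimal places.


Amari alpha-divergence:
D = (4/(1-alpha^2))*(1 - p^((1+a)/2)*q^((1-a)/2) - (1-p)^((1+a)/2)*(1-q)^((1-a)/2)).
alpha = -3.0, p = 0.65, q = 0.9.
e1 = (1+alpha)/2 = -1.0, e2 = (1-alpha)/2 = 2.0.
t1 = p^e1 * q^e2 = 0.65^-1.0 * 0.9^2.0 = 1.246154.
t2 = (1-p)^e1 * (1-q)^e2 = 0.35^-1.0 * 0.1^2.0 = 0.028571.
4/(1-alpha^2) = -0.5.
D = -0.5*(1 - 1.246154 - 0.028571) = 0.1374

0.1374


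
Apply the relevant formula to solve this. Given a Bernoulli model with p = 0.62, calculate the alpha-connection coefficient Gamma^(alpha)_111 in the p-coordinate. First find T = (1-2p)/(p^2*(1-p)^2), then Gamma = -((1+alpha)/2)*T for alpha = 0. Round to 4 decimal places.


Skewness (Amari-Chentsov) tensor: T = (1-2p)/(p^2*(1-p)^2).
p = 0.62, 1-2p = -0.24, p^2 = 0.3844, (1-p)^2 = 0.1444.
T = -0.24/(0.3844 * 0.1444) = -4.323751.
In the p-coordinate, Gamma^(alpha) = Gamma^(0) - (alpha/2)*T with Gamma^(0) = (1/2)*g'(p) = -T/2,
so Gamma^(alpha) = -((1+alpha)/2)*T.
alpha = 0, -(1+alpha)/2 = -0.5.
Gamma = -0.5 * -4.323751 = 2.1619

2.1619


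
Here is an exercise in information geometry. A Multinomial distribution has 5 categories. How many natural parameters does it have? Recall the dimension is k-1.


Exponential family dimension calculation:
For Multinomial with k=5 categories, dim = k-1 = 4.

4


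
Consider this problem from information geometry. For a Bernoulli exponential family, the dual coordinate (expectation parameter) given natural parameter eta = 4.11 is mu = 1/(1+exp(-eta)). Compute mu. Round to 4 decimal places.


Dual coordinate (expectation parameter) for Bernoulli:
mu = 1/(1+exp(-eta)).
eta = 4.11.
exp(-eta) = exp(-4.11) = 0.016408.
mu = 1/(1+0.016408) = 0.9839

0.9839


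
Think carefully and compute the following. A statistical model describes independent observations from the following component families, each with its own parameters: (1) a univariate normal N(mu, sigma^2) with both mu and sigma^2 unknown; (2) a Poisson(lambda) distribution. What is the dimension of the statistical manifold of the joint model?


The dimension of a statistical manifold equals the number of free
(independent) real parameters of the model. For a product of independent
blocks the parameter counts add.
- normal (mu, sigma^2): 2.
- Poisson (lambda): 1.
Total = 2 + 1 = 3.
Dimension = 3

3
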